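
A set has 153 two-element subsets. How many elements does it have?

18

n(n−1)/2 = 153 ⇒ n(n−1) = 306. Since 18·17 = 306, n = 18.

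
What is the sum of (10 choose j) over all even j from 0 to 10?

Even-j terms of row 10 sum to 2^9 = 512.

512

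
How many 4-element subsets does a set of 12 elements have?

495

C(12,4) = (12·11·10·9) / 4! = 11880 / 24 = 495.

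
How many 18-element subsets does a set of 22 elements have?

7315

C(22,18) = C(22,4) by symmetry.
C(22,4) = (22·21·20·19) / 4! = 175560 / 24 = 7315.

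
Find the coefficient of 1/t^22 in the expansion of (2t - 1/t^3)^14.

-64064

General term: C(14,j)·(2t)^j·(-1/t^3)^(14-j), with t-exponent 1j − 3(14−j) = 4j − 42.
Set 4j − 42 = -22: j = 5.
C(14,5) = 2002; 2^5 = 32; (-1)^9 = -1.
Coefficient = 2002 · 32 · (-1) = -64064.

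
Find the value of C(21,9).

293930

C(21,9) = (21·20·19·18·17·16·15·14·13) / 9! = 106661318400 / 362880 = 293930.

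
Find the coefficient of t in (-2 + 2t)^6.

-384

The general term is C(6,j)·(-2)^j·(2t)^(6-j); the t^1 term has j = 5.
C(6,5) = 6.
Coefficient = C(6,5) · (-2)^5 · 2^1 = 6 · (-32) · 2 = -384.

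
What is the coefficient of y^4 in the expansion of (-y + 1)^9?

126

The general term is C(9,j)·(-y)^j·(1)^(9-j); the y^4 term has j = 4.
C(9,4) = 126.
Coefficient = C(9,4) = 126.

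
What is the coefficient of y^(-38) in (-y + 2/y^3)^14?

General term: C(14,j)·(-y)^j·(2/y^3)^(14-j), with y-exponent 1j − 3(14−j) = 4j − 42.
Set 4j − 42 = -38: j = 1.
C(14,1) = 14; (-1)^1 = -1; 2^13 = 8192.
Coefficient = 14 · (-1) · 8192 = -114688.

-114688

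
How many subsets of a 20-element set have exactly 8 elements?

Choose the 8 positions: C(20,8) = 125970.

125970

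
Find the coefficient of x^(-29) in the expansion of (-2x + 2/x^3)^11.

General term: C(11,j)·(-2x)^j·(2/x^3)^(11-j), with x-exponent 1j − 3(11−j) = 4j − 33.
Set 4j − 33 = -29: j = 1.
C(11,1) = 11; (-2)^1 = -2; 2^10 = 1024.
Coefficient = 11 · (-2) · 1024 = -22528.

-22528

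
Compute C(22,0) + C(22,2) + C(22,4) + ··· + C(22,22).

Half of (1+1)^22 + (1−1)^22 gives the even-index sum: 2^21 = 2097152.

2097152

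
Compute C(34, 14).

1391975640

C(34,14) = (34·33·32·31·30·29·28·27·26·25·24·23·22·21) / 14! = 121350057687226368000 / 87178291200 = 1391975640.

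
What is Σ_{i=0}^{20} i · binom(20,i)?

Differentiating (1+x)^20 and setting x=1: Σ i·C(20,i) = 20·2^19 = 10485760.

10485760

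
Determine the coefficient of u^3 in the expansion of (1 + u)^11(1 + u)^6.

680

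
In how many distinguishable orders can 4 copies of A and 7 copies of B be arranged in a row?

Choose positions for the A's: C(11,4) = 330.

330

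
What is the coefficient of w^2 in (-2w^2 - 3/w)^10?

General term: C(10,j)·(-2w^2)^j·(-3/w)^(10-j), with w-exponent 2j − 1(10−j) = 3j − 10.
Set 3j − 10 = 2: j = 4.
C(10,4) = 210; (-2)^4 = 16; (-3)^6 = 729.
Coefficient = 210 · 16 · 729 = 2449440.

2449440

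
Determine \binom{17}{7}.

C(17,7) = (17·16·15·14·13·12·11) / 7! = 98017920 / 5040 = 19448.

19448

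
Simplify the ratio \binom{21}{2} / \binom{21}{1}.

C(n,k+1)/C(n,k) = (n−k)/(k+1) = (21−1)/(1+1) = 20/2 = 10.

10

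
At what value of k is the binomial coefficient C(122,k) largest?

C(122,k) is maximized at k = 122/2 = 61.

61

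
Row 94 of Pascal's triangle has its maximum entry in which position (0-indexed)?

C(94,m) is maximized at m = 94/2 = 47.

47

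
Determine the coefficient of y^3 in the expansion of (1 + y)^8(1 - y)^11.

23

Coefficient of y^3 = Σ_{j} C(8,j)·1^j·C(11,3-j)·(-1)^(3-j) for j from 0 to 3.
= (-165) + 440 + (-308) + 56 = 23.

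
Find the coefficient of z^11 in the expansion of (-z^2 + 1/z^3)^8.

-8

General term: C(8,j)·(-z^2)^j·(1/z^3)^(8-j), with z-exponent 2j − 3(8−j) = 5j − 24.
Set 5j − 24 = 11: j = 7.
C(8,7) = 8; (-1)^7 = -1; 1^1 = 1.
Coefficient = 8 · (-1) · 1 = -8.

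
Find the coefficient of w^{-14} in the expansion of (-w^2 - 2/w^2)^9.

General term: C(9,j)·(-w^2)^j·(-2/w^2)^(9-j), with w-exponent 2j − 2(9−j) = 4j − 18.
Set 4j − 18 = -14: j = 1.
C(9,1) = 9; (-1)^1 = -1; (-2)^8 = 256.
Coefficient = 9 · (-1) · 256 = -2304.

-2304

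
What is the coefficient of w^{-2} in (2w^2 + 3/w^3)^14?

560431872

General term: C(14,j)·(2w^2)^j·(3/w^3)^(14-j), with w-exponent 2j − 3(14−j) = 5j − 42.
Set 5j − 42 = -2: j = 8.
C(14,8) = 3003; 2^8 = 256; 3^6 = 729.
Coefficient = 3003 · 256 · 729 = 560431872.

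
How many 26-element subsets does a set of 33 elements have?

C(33,26) = C(33,7) by symmetry.
C(33,7) = (33·32·31·30·29·28·27) / 7! = 21531121920 / 5040 = 4272048.

4272048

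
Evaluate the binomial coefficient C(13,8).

C(13,8) = C(13,5) by symmetry.
C(13,5) = (13·12·11·10·9) / 5! = 154440 / 120 = 1287.

1287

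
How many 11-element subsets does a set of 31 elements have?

C(31,11) = (31·30·29·28·27·26·25·24·23·22·21) / 11! = 3379847863392000 / 39916800 = 84672315.

84672315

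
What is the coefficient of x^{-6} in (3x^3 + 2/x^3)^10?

General term: C(10,j)·(3x^3)^j·(2/x^3)^(10-j), with x-exponent 3j − 3(10−j) = 6j − 30.
Set 6j − 30 = -6: j = 4.
C(10,4) = 210; 3^4 = 81; 2^6 = 64.
Coefficient = 210 · 81 · 64 = 1088640.

1088640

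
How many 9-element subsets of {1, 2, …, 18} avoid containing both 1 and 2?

All 9-subsets: C(18,9) = 48620. Those containing both fixed elements: C(16,7) = 11440.
48620 − 11440 = 37180.

37180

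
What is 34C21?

927983760

C(34,21) = C(34,13) by symmetry.
C(34,13) = (34·33·32·31·30·29·28·27·26·25·24·23·22) / 13! = 5778574175582208000 / 6227020800 = 927983760.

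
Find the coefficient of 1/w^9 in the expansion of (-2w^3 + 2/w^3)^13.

-10543104

General term: C(13,j)·(-2w^3)^j·(2/w^3)^(13-j), with w-exponent 3j − 3(13−j) = 6j − 39.
Set 6j − 39 = -9: j = 5.
C(13,5) = 1287; (-2)^5 = -32; 2^8 = 256.
Coefficient = 1287 · (-32) · 256 = -10543104.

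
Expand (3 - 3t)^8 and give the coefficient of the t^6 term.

The general term is C(8,j)·(3)^j·(-3t)^(8-j); the t^6 term has j = 2.
C(8,2) = 28.
Coefficient = C(8,2) · 3^2 · (-3)^6 = 28 · 9 · 729 = 183708.

183708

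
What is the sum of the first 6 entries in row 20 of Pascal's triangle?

21700

1 + 20 + 190 + 1140 + 4845 + 15504 = 21700.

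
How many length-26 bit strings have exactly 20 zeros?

Choose the 20 positions: C(26,20) = 230230.

230230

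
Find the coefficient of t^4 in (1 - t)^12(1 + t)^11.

Coefficient of t^4 = Σ_{j} C(12,j)·(-1)^j·C(11,4-j)·1^(4-j) for j from 0 to 4.
= 330 + (-1980) + 3630 + (-2420) + 495 = 55.

55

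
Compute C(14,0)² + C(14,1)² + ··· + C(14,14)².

Σ C(14,j)² is the coefficient of x^14 in (1+x)^14(1+x)^14 = (1+x)^28, i.e. C(28,14) = 40116600.

40116600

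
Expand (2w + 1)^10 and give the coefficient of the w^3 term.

960

The general term is C(10,j)·(2w)^j·(1)^(10-j); the w^3 term has j = 3.
C(10,3) = 120.
Coefficient = C(10,3) · 2^3 = 120 · 8 = 960.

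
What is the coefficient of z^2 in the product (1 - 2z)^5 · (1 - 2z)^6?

220

(1 - 2z)^5(1 - 2z)^6 = (1 - 2z)^11, so the coefficient of z^2 is C(11,2)·(-2)^2 = 55·4 = 220.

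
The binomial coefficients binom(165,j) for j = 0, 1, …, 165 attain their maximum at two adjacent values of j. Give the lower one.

82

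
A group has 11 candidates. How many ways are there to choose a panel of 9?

55

This is C(11,9) = 55.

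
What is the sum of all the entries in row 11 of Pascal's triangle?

2048

The entries of row 11 sum to 2^11 = 2048.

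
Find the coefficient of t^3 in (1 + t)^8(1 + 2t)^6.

1032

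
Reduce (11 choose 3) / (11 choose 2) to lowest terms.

C(n,k+1)/C(n,k) = (n−k)/(k+1) = (11−2)/(2+1) = 9/3 = 3.

3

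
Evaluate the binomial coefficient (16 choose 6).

C(16,6) = (16·15·14·13·12·11) / 6! = 5765760 / 720 = 8008.

8008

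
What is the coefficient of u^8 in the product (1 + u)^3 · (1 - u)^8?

5

Coefficient of u^8 = Σ_{j} C(3,j)·1^j·C(8,8-j)·(-1)^(8-j) for j from 0 to 3.
= 1 + (-24) + 84 + (-56) = 5.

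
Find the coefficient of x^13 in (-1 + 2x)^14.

The general term is C(14,j)·(-1)^j·(2x)^(14-j); the x^13 term has j = 1.
C(14,1) = 14.
Coefficient = C(14,1) · (-1)^1 · 2^13 = 14 · (-1) · 8192 = -114688.

-114688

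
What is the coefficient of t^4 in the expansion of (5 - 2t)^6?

The general term is C(6,j)·(5)^j·(-2t)^(6-j); the t^4 term has j = 2.
C(6,2) = 15.
Coefficient = C(6,2) · 5^2 · (-2)^4 = 15 · 25 · 16 = 6000.

6000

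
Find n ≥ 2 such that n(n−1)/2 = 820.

41

n(n−1)/2 = 820 ⇒ n(n−1) = 1640. Since 41·40 = 1640, n = 41.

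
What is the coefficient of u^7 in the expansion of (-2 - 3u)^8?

34992

The general term is C(8,j)·(-2)^j·(-3u)^(8-j); the u^7 term has j = 1.
C(8,1) = 8.
Coefficient = C(8,1) · (-2)^1 · (-3)^7 = 8 · (-2) · (-2187) = 34992.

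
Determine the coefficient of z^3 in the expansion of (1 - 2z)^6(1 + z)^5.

Coefficient of z^3 = Σ_{j} C(6,j)·(-2)^j·C(5,3-j)·1^(3-j) for j from 0 to 3.
= 10 + (-120) + 300 + (-160) = 30.

30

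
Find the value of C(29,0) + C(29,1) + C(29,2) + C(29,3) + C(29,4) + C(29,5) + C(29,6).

1 + 29 + 406 + 3654 + 23751 + 118755 + 475020 = 621616.

621616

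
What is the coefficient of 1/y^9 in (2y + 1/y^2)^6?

12

General term: C(6,j)·(2y)^j·(1/y^2)^(6-j), with y-exponent 1j − 2(6−j) = 3j − 12.
Set 3j − 12 = -9: j = 1.
C(6,1) = 6; 2^1 = 2; 1^5 = 1.
Coefficient = 6 · 2 · 1 = 12.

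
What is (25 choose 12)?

5200300

C(25,12) = (25·24·23·22·21·20·19·18·17·16·15·14) / 12! = 2490952020480000 / 479001600 = 5200300.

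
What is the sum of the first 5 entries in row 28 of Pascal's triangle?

24158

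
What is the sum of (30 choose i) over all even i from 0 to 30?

Half of (1+1)^30 + (1−1)^30 gives the even-index sum: 2^29 = 536870912.

536870912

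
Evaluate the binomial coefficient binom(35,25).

183579396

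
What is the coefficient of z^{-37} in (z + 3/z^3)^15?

167403915

General term: C(15,j)·(z)^j·(3/z^3)^(15-j), with z-exponent 1j − 3(15−j) = 4j − 45.
Set 4j − 45 = -37: j = 2.
C(15,2) = 105; 1^2 = 1; 3^13 = 1594323.
Coefficient = 105 · 1 · 1594323 = 167403915.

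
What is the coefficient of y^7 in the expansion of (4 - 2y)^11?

The general term is C(11,j)·(4)^j·(-2y)^(11-j); the y^7 term has j = 4.
C(11,4) = 330.
Coefficient = C(11,4) · 4^4 · (-2)^7 = 330 · 256 · (-128) = -10813440.

-10813440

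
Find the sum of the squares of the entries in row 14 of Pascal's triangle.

Σ C(14,r)² is the coefficient of x^14 in (1+x)^14(1+x)^14 = (1+x)^28, i.e. C(28,14) = 40116600.

40116600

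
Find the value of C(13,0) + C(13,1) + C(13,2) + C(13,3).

378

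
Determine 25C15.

3268760

C(25,15) = C(25,10) by symmetry.
C(25,10) = (25·24·23·22·21·20·19·18·17·16) / 10! = 11861676288000 / 3628800 = 3268760.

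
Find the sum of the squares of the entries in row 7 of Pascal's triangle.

3432

By Vandermonde's identity, Σ C(7,r)² = C(14,7) = 3432.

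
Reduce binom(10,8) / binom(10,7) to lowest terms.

3/8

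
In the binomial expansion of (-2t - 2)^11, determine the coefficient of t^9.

The general term is C(11,j)·(-2t)^j·(-2)^(11-j); the t^9 term has j = 9.
C(11,9) = 55.
Coefficient = C(11,9) · (-2)^9 · (-2)^2 = 55 · (-512) · 4 = -112640.

-112640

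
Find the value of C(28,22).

C(28,22) = C(28,6) by symmetry.
C(28,6) = (28·27·26·25·24·23) / 6! = 271252800 / 720 = 376740.

376740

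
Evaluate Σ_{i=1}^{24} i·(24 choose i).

201326592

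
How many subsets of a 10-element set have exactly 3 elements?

Choose the 3 positions: C(10,3) = 120.

120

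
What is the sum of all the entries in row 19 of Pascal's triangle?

524288

Setting x = 1 in (1+x)^19 gives Σ C(19,i) = 2^19 = 524288.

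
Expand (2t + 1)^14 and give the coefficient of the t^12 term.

372736

The general term is C(14,j)·(2t)^j·(1)^(14-j); the t^12 term has j = 12.
C(14,12) = 91.
Coefficient = C(14,12) · 2^12 = 91 · 4096 = 372736.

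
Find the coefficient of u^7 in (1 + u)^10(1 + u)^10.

77520

(1 + u)^10(1 + u)^10 = (1 + u)^20, so the coefficient of u^7 is C(20,7)·1^7 = 77520·1 = 77520.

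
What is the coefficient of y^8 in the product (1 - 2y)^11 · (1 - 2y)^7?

Coefficient of y^8 = Σ_{j} C(11,j)·(-2)^j·C(7,8-j)·(-2)^(8-j) for j from 1 to 8.
= 2816 + 98560 + 887040 + 2956800 + 4139520 + 2483712 + 591360 + 42240 = 11202048.

11202048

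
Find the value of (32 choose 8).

10518300

C(32,8) = (32·31·30·29·28·27·26·25) / 8! = 424097856000 / 40320 = 10518300.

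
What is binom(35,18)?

4537567650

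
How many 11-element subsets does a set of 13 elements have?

78

C(13,11) = C(13,2) by symmetry.
C(13,2) = (13·12) / 2! = 156 / 2 = 78.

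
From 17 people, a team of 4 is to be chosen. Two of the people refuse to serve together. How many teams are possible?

All 4-subsets: C(17,4) = 2380. Those containing both fixed elements: C(15,2) = 105.
2380 − 105 = 2275.

2275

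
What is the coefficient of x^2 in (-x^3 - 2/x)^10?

General term: C(10,j)·(-x^3)^j·(-2/x)^(10-j), with x-exponent 3j − 1(10−j) = 4j − 10.
Set 4j − 10 = 2: j = 3.
C(10,3) = 120; (-1)^3 = -1; (-2)^7 = -128.
Coefficient = 120 · (-1) · (-128) = 15360.

15360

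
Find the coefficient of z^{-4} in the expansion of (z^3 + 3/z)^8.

17496

General term: C(8,j)·(z^3)^j·(3/z)^(8-j), with z-exponent 3j − 1(8−j) = 4j − 8.
Set 4j − 8 = -4: j = 1.
C(8,1) = 8; 1^1 = 1; 3^7 = 2187.
Coefficient = 8 · 1 · 2187 = 17496.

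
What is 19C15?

3876

C(19,15) = C(19,4) by symmetry.
C(19,4) = (19·18·17·16) / 4! = 93024 / 24 = 3876.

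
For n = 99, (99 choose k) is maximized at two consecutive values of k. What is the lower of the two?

For odd n = 99, C(99,k) peaks at k = (n−1)/2 and (n+1)/2; the lower is 49.

49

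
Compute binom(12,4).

C(12,4) = (12·11·10·9) / 4! = 11880 / 24 = 495.

495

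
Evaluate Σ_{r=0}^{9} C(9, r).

Setting x = 1 in (1+x)^9 gives Σ C(9,r) = 2^9 = 512.

512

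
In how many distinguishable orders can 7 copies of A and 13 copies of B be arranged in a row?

77520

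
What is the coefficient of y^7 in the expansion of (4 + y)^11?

The general term is C(11,j)·(4)^j·(y)^(11-j); the y^7 term has j = 4.
C(11,4) = 330.
Coefficient = C(11,4) · 4^4 = 330 · 256 = 84480.

84480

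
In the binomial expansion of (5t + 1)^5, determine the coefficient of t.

The general term is C(5,j)·(5t)^j·(1)^(5-j); the t^1 term has j = 1.
C(5,1) = 5.
Coefficient = C(5,1) · 5^1 = 5 · 5 = 25.

25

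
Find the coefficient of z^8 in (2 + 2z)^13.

The general term is C(13,j)·(2)^j·(2z)^(13-j); the z^8 term has j = 5.
C(13,5) = 1287.
Coefficient = C(13,5) · 2^5 · 2^8 = 1287 · 32 · 256 = 10543104.

10543104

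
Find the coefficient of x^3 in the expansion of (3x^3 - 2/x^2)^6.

General term: C(6,j)·(3x^3)^j·(-2/x^2)^(6-j), with x-exponent 3j − 2(6−j) = 5j − 12.
Set 5j − 12 = 3: j = 3.
C(6,3) = 20; 3^3 = 27; (-2)^3 = -8.
Coefficient = 20 · 27 · (-8) = -4320.

-4320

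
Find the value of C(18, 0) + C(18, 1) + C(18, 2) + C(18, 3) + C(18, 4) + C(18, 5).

1 + 18 + 153 + 816 + 3060 + 8568 = 12616.

12616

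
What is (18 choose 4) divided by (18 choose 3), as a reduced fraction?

15/4

C(n,k+1)/C(n,k) = (n−k)/(k+1) = (18−3)/(3+1) = 15/4.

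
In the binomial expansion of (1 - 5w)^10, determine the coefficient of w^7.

-9375000

The general term is C(10,j)·(1)^j·(-5w)^(10-j); the w^7 term has j = 3.
C(10,3) = 120.
Coefficient = C(10,3) · (-5)^7 = 120 · (-78125) = -9375000.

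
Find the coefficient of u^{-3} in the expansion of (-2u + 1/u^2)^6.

-160

General term: C(6,j)·(-2u)^j·(1/u^2)^(6-j), with u-exponent 1j − 2(6−j) = 3j − 12.
Set 3j − 12 = -3: j = 3.
C(6,3) = 20; (-2)^3 = -8; 1^3 = 1.
Coefficient = 20 · (-8) · 1 = -160.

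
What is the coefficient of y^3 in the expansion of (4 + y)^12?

57671680

The general term is C(12,j)·(4)^j·(y)^(12-j); the y^3 term has j = 9.
C(12,9) = 220.
Coefficient = C(12,9) · 4^9 = 220 · 262144 = 57671680.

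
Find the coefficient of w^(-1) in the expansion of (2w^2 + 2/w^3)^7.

General term: C(7,j)·(2w^2)^j·(2/w^3)^(7-j), with w-exponent 2j − 3(7−j) = 5j − 21.
Set 5j − 21 = -1: j = 4.
C(7,4) = 35; 2^4 = 16; 2^3 = 8.
Coefficient = 35 · 16 · 8 = 4480.

4480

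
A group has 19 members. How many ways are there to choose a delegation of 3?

This is C(19,3) = 969.

969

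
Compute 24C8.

735471

C(24,8) = (24·23·22·21·20·19·18·17) / 8! = 29654190720 / 40320 = 735471.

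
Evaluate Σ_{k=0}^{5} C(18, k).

12616

1 + 18 + 153 + 816 + 3060 + 8568 = 12616.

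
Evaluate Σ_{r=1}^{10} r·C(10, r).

5120

Since r·C(10,r) = 10·C(9,r−1), the sum is 10·2^9 = 10·512 = 5120.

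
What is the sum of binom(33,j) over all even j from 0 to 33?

4294967296

Half of (1+1)^33 + (1−1)^33 gives the even-index sum: 2^32 = 4294967296.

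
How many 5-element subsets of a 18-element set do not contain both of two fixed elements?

All 5-subsets: C(18,5) = 8568. Those containing both fixed elements: C(16,3) = 560.
8568 − 560 = 8008.

8008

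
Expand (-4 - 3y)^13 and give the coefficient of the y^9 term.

The general term is C(13,j)·(-4)^j·(-3y)^(13-j); the y^9 term has j = 4.
C(13,4) = 715.
Coefficient = C(13,4) · (-4)^4 · (-3)^9 = 715 · 256 · (-19683) = -3602776320.

-3602776320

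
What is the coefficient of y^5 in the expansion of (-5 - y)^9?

The general term is C(9,j)·(-5)^j·(-y)^(9-j); the y^5 term has j = 4.
C(9,4) = 126.
Coefficient = C(9,4) · (-5)^4 · (-1)^5 = 126 · 625 · (-1) = -78750.

-78750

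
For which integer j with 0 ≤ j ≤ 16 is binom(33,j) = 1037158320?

15

C(33,j) increases on 0 ≤ j ≤ 16. C(33,14) = 818809200 and C(33,15) = 1037158320, so j = 15.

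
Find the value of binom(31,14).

265182525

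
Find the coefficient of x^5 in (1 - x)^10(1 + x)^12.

Coefficient of x^5 = Σ_{j} C(10,j)·(-1)^j·C(12,5-j)·1^(5-j) for j from 0 to 5.
= 792 + (-4950) + 9900 + (-7920) + 2520 + (-252) = 90.

90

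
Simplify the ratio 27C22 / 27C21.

3/11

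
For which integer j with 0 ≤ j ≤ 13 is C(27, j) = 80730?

C(27,j) increases on 0 ≤ j ≤ 13. C(27,4) = 17550 and C(27,5) = 80730, so j = 5.

5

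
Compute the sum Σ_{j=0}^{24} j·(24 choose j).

201326592

Since j·C(24,j) = 24·C(23,j−1), the sum is 24·2^23 = 24·8388608 = 201326592.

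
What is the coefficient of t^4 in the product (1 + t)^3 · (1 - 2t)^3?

6

Coefficient of t^4 = Σ_{j} C(3,j)·1^j·C(3,4-j)·(-2)^(4-j) for j from 1 to 3.
= (-24) + 36 + (-6) = 6.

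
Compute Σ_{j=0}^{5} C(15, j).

4944

1 + 15 + 105 + 455 + 1365 + 3003 = 4944.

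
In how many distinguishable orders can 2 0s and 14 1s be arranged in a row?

120

Choose positions for the 0s: C(16,2) = 120.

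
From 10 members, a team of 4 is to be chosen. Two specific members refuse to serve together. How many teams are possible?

182

All 4-subsets: C(10,4) = 210. Those containing both fixed elements: C(8,2) = 28.
210 − 28 = 182.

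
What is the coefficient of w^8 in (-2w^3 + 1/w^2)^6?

General term: C(6,j)·(-2w^3)^j·(1/w^2)^(6-j), with w-exponent 3j − 2(6−j) = 5j − 12.
Set 5j − 12 = 8: j = 4.
C(6,4) = 15; (-2)^4 = 16; 1^2 = 1.
Coefficient = 15 · 16 · 1 = 240.

240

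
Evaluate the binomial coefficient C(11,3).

165

C(11,3) = (11·10·9) / 3! = 990 / 6 = 165.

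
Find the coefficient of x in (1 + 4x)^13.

52

The general term is C(13,j)·(1)^j·(4x)^(13-j); the x^1 term has j = 12.
C(13,12) = 13.
Coefficient = C(13,12) · 4^1 = 13 · 4 = 52.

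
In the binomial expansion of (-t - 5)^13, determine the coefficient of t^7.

The general term is C(13,j)·(-t)^j·(-5)^(13-j); the t^7 term has j = 7.
C(13,7) = 1716.
Coefficient = C(13,7) · (-1)^7 · (-5)^6 = 1716 · (-1) · 15625 = -26812500.

-26812500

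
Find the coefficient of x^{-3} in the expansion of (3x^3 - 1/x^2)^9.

2268

General term: C(9,j)·(3x^3)^j·(-1/x^2)^(9-j), with x-exponent 3j − 2(9−j) = 5j − 18.
Set 5j − 18 = -3: j = 3.
C(9,3) = 84; 3^3 = 27; (-1)^6 = 1.
Coefficient = 84 · 27 · 1 = 2268.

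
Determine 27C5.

C(27,5) = (27·26·25·24·23) / 5! = 9687600 / 120 = 80730.

80730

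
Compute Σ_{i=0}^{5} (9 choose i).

382

1 + 9 + 36 + 84 + 126 + 126 = 382.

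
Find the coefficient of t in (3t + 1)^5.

The general term is C(5,j)·(3t)^j·(1)^(5-j); the t^1 term has j = 1.
C(5,1) = 5.
Coefficient = C(5,1) · 3^1 = 5 · 3 = 15.

15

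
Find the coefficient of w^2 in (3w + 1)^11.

495

The general term is C(11,j)·(3w)^j·(1)^(11-j); the w^2 term has j = 2.
C(11,2) = 55.
Coefficient = C(11,2) · 3^2 = 55 · 9 = 495.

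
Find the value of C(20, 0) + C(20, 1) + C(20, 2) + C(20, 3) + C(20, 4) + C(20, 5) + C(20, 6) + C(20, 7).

137980

1 + 20 + 190 + 1140 + 4845 + 15504 + 38760 + 77520 = 137980.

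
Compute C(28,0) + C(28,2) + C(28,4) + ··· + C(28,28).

134217728

Even-r terms of row 28 sum to 2^27 = 134217728.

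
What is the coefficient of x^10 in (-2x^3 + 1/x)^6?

240

General term: C(6,j)·(-2x^3)^j·(1/x)^(6-j), with x-exponent 3j − 1(6−j) = 4j − 6.
Set 4j − 6 = 10: j = 4.
C(6,4) = 15; (-2)^4 = 16; 1^2 = 1.
Coefficient = 15 · 16 · 1 = 240.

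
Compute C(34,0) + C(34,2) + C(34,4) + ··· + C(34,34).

Half of (1+1)^34 + (1−1)^34 gives the even-index sum: 2^33 = 8589934592.

8589934592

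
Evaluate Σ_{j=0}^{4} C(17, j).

3214

1 + 17 + 136 + 680 + 2380 = 3214.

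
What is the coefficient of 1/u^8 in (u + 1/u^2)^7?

General term: C(7,j)·(u)^j·(1/u^2)^(7-j), with u-exponent 1j − 2(7−j) = 3j − 14.
Set 3j − 14 = -8: j = 2.
C(7,2) = 21; 1^2 = 1; 1^5 = 1.
Coefficient = 21 · 1 · 1 = 21.

21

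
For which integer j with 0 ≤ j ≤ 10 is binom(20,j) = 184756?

10

C(20,j) increases on 0 ≤ j ≤ 10. C(20,9) = 167960 and C(20,10) = 184756, so j = 10.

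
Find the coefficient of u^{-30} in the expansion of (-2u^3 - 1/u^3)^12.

General term: C(12,j)·(-2u^3)^j·(-1/u^3)^(12-j), with u-exponent 3j − 3(12−j) = 6j − 36.
Set 6j − 36 = -30: j = 1.
C(12,1) = 12; (-2)^1 = -2; (-1)^11 = -1.
Coefficient = 12 · (-2) · (-1) = 24.

24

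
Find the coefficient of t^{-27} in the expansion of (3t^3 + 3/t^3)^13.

124357194

General term: C(13,j)·(3t^3)^j·(3/t^3)^(13-j), with t-exponent 3j − 3(13−j) = 6j − 39.
Set 6j − 39 = -27: j = 2.
C(13,2) = 78; 3^2 = 9; 3^11 = 177147.
Coefficient = 78 · 9 · 177147 = 124357194.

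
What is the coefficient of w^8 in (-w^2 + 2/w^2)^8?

General term: C(8,j)·(-w^2)^j·(2/w^2)^(8-j), with w-exponent 2j − 2(8−j) = 4j − 16.
Set 4j − 16 = 8: j = 6.
C(8,6) = 28; (-1)^6 = 1; 2^2 = 4.
Coefficient = 28 · 1 · 4 = 112.

112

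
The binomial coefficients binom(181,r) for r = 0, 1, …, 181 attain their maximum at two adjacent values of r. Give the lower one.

90

For odd n = 181, C(181,r) peaks at r = (n−1)/2 and (n+1)/2; the lower is 90.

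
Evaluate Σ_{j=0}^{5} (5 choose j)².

252

By Vandermonde's identity, Σ C(5,j)² = C(10,5) = 252.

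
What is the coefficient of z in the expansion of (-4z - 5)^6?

75000

The general term is C(6,j)·(-4z)^j·(-5)^(6-j); the z^1 term has j = 1.
C(6,1) = 6.
Coefficient = C(6,1) · (-4)^1 · (-5)^5 = 6 · (-4) · (-3125) = 75000.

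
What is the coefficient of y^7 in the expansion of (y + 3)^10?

3240

The general term is C(10,j)·(y)^j·(3)^(10-j); the y^7 term has j = 7.
C(10,7) = 120.
Coefficient = C(10,7) · 3^3 = 120 · 27 = 3240.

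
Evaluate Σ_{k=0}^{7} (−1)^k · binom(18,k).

-19448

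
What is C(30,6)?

C(30,6) = (30·29·28·27·26·25) / 6! = 427518000 / 720 = 593775.

593775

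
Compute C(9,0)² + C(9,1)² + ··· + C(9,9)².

Σ C(9,r)² is the coefficient of x^9 in (1+x)^9(1+x)^9 = (1+x)^18, i.e. C(18,9) = 48620.

48620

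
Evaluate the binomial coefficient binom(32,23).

C(32,23) = C(32,9) by symmetry.
C(32,9) = (32·31·30·29·28·27·26·25·24) / 9! = 10178348544000 / 362880 = 28048800.

28048800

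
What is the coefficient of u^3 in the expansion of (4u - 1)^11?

10560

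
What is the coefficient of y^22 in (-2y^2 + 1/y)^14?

372736

General term: C(14,j)·(-2y^2)^j·(1/y)^(14-j), with y-exponent 2j − 1(14−j) = 3j − 14.
Set 3j − 14 = 22: j = 12.
C(14,12) = 91; (-2)^12 = 4096; 1^2 = 1.
Coefficient = 91 · 4096 · 1 = 372736.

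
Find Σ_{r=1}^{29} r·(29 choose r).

7784628224

Since r·C(29,r) = 29·C(28,r−1), the sum is 29·2^28 = 29·268435456 = 7784628224.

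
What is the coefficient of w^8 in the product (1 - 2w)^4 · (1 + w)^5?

Coefficient of w^8 = Σ_{j} C(4,j)·(-2)^j·C(5,8-j)·1^(8-j) for j from 3 to 4.
= (-32) + 80 = 48.

48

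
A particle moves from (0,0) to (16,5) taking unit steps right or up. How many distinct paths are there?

Each path is a sequence of 21 steps with 16 rights: C(21,16) = 20349.

20349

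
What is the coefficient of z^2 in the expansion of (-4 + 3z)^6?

34560

The general term is C(6,j)·(-4)^j·(3z)^(6-j); the z^2 term has j = 4.
C(6,4) = 15.
Coefficient = C(6,4) · (-4)^4 · 3^2 = 15 · 256 · 9 = 34560.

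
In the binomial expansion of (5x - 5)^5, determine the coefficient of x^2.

-31250

The general term is C(5,j)·(5x)^j·(-5)^(5-j); the x^2 term has j = 2.
C(5,2) = 10.
Coefficient = C(5,2) · 5^2 · (-5)^3 = 10 · 25 · (-125) = -31250.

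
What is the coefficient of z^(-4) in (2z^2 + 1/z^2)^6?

60

General term: C(6,j)·(2z^2)^j·(1/z^2)^(6-j), with z-exponent 2j − 2(6−j) = 4j − 12.
Set 4j − 12 = -4: j = 2.
C(6,2) = 15; 2^2 = 4; 1^4 = 1.
Coefficient = 15 · 4 · 1 = 60.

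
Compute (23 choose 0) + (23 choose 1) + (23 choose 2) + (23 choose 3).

1 + 23 + 253 + 1771 = 2048.

2048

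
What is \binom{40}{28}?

5586853480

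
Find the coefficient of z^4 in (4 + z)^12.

The general term is C(12,j)·(4)^j·(z)^(12-j); the z^4 term has j = 8.
C(12,8) = 495.
Coefficient = C(12,8) · 4^8 = 495 · 65536 = 32440320.

32440320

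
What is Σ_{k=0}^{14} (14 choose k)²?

40116600

By Vandermonde's identity, Σ C(14,k)² = C(28,14) = 40116600.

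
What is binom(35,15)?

3247943160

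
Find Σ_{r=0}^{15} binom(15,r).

The entries of row 15 sum to 2^15 = 32768.

32768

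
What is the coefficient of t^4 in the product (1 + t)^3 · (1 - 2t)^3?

Coefficient of t^4 = Σ_{j} C(3,j)·1^j·C(3,4-j)·(-2)^(4-j) for j from 1 to 3.
= (-24) + 36 + (-6) = 6.

6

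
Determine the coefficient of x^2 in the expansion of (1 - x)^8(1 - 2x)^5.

Coefficient of x^2 = Σ_{j} C(8,j)·(-1)^j·C(5,2-j)·(-2)^(2-j) for j from 0 to 2.
= 40 + 80 + 28 = 148.

148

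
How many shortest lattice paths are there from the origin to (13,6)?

27132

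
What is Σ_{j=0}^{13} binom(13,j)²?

10400600

Σ C(13,j)² is the coefficient of x^13 in (1+x)^13(1+x)^13 = (1+x)^26, i.e. C(26,13) = 10400600.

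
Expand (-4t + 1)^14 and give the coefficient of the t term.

-56

The general term is C(14,j)·(-4t)^j·(1)^(14-j); the t^1 term has j = 1.
C(14,1) = 14.
Coefficient = C(14,1) · (-4)^1 = 14 · (-4) = -56.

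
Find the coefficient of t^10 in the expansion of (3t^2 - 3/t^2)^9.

708588

General term: C(9,j)·(3t^2)^j·(-3/t^2)^(9-j), with t-exponent 2j − 2(9−j) = 4j − 18.
Set 4j − 18 = 10: j = 7.
C(9,7) = 36; 3^7 = 2187; (-3)^2 = 9.
Coefficient = 36 · 2187 · 9 = 708588.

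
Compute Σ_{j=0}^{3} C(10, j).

176

1 + 10 + 45 + 120 = 176.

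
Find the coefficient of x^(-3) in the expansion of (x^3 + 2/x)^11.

General term: C(11,j)·(x^3)^j·(2/x)^(11-j), with x-exponent 3j − 1(11−j) = 4j − 11.
Set 4j − 11 = -3: j = 2.
C(11,2) = 55; 1^2 = 1; 2^9 = 512.
Coefficient = 55 · 1 · 512 = 28160.

28160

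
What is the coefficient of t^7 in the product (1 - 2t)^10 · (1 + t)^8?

Coefficient of t^7 = Σ_{j} C(10,j)·(-2)^j·C(8,7-j)·1^(7-j) for j from 0 to 7.
= 8 + (-560) + 10080 + (-67200) + 188160 + (-225792) + 107520 + (-15360) = -3144.

-3144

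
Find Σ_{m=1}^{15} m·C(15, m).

Since m·C(15,m) = 15·C(14,m−1), the sum is 15·2^14 = 15·16384 = 245760.

245760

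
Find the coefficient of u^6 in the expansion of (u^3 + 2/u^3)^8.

448

General term: C(8,j)·(u^3)^j·(2/u^3)^(8-j), with u-exponent 3j − 3(8−j) = 6j − 24.
Set 6j − 24 = 6: j = 5.
C(8,5) = 56; 1^5 = 1; 2^3 = 8.
Coefficient = 56 · 1 · 8 = 448.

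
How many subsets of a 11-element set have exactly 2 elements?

Choose the 2 positions: C(11,2) = 55.

55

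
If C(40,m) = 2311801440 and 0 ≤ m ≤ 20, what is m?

C(40,m) increases on 0 ≤ m ≤ 20. C(40,10) = 847660528 and C(40,11) = 2311801440, so m = 11.

11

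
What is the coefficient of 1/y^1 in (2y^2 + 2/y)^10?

122880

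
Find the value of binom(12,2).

C(12,2) = (12·11) / 2! = 132 / 2 = 66.

66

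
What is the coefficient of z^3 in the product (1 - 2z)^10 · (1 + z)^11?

Coefficient of z^3 = Σ_{j} C(10,j)·(-2)^j·C(11,3-j)·1^(3-j) for j from 0 to 3.
= 165 + (-1100) + 1980 + (-960) = 85.

85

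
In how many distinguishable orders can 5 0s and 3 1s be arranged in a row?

56

Choose positions for the 0s: C(8,5) = 56.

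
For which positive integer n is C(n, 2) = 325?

26

n(n−1)/2 = 325 ⇒ n(n−1) = 650. Since 26·25 = 650, n = 26.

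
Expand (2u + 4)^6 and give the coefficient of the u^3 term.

10240

The general term is C(6,j)·(2u)^j·(4)^(6-j); the u^3 term has j = 3.
C(6,3) = 20.
Coefficient = C(6,3) · 2^3 · 4^3 = 20 · 8 · 64 = 10240.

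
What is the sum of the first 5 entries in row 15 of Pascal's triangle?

1 + 15 + 105 + 455 + 1365 = 1941.

1941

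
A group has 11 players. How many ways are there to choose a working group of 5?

462

This is C(11,5) = 462.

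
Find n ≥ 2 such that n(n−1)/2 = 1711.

59

n(n−1)/2 = 1711 ⇒ n(n−1) = 3422. Since 59·58 = 3422, n = 59.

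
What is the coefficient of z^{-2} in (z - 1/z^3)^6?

15

General term: C(6,j)·(z)^j·(-1/z^3)^(6-j), with z-exponent 1j − 3(6−j) = 4j − 18.
Set 4j − 18 = -2: j = 4.
C(6,4) = 15; 1^4 = 1; (-1)^2 = 1.
Coefficient = 15 · 1 · 1 = 15.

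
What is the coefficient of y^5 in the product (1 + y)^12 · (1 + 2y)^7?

52074

Coefficient of y^5 = Σ_{j} C(12,j)·1^j·C(7,5-j)·2^(5-j) for j from 0 to 5.
= 672 + 6720 + 18480 + 18480 + 6930 + 792 = 52074.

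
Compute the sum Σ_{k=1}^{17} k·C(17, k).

1114112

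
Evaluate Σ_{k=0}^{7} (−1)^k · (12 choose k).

-330

The partial alternating sum Σ_{k=0}^{7} (−1)^k C(12,k) = (−1)^7 C(11,7) = -330.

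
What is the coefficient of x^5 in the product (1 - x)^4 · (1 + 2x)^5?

42

Coefficient of x^5 = Σ_{j} C(4,j)·(-1)^j·C(5,5-j)·2^(5-j) for j from 0 to 4.
= 32 + (-320) + 480 + (-160) + 10 = 42.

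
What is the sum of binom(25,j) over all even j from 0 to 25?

16777216

Half of (1+1)^25 + (1−1)^25 gives the even-index sum: 2^24 = 16777216.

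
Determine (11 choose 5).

462

C(11,5) = (11·10·9·8·7) / 5! = 55440 / 120 = 462.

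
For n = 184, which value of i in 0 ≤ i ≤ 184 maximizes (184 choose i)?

C(184,i) is maximized at i = 184/2 = 92.

92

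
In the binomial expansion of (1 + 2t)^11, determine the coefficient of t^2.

The general term is C(11,j)·(1)^j·(2t)^(11-j); the t^2 term has j = 9.
C(11,9) = 55.
Coefficient = C(11,9) · 2^2 = 55 · 4 = 220.

220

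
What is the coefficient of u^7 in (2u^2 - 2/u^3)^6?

General term: C(6,j)·(2u^2)^j·(-2/u^3)^(6-j), with u-exponent 2j − 3(6−j) = 5j − 18.
Set 5j − 18 = 7: j = 5.
C(6,5) = 6; 2^5 = 32; (-2)^1 = -2.
Coefficient = 6 · 32 · (-2) = -384.

-384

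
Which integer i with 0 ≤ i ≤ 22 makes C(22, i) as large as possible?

C(22,i) is maximized at i = 22/2 = 11.

11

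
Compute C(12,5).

792

C(12,5) = (12·11·10·9·8) / 5! = 95040 / 120 = 792.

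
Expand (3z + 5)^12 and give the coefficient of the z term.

The general term is C(12,j)·(3z)^j·(5)^(12-j); the z^1 term has j = 1.
C(12,1) = 12.
Coefficient = C(12,1) · 3^1 · 5^11 = 12 · 3 · 48828125 = 1757812500.

1757812500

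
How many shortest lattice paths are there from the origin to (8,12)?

125970

Each path is a sequence of 20 steps with 8 rights: C(20,8) = 125970.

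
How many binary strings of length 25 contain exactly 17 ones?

Choose the 17 positions: C(25,17) = 1081575.

1081575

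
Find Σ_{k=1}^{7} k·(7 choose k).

448

Differentiating (1+x)^7 and setting x=1: Σ k·C(7,k) = 7·2^6 = 448.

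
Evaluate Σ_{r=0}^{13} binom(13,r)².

Σ C(13,r)² is the coefficient of x^13 in (1+x)^13(1+x)^13 = (1+x)^26, i.e. C(26,13) = 10400600.

10400600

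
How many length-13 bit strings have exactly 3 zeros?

Choose the 3 positions: C(13,3) = 286.

286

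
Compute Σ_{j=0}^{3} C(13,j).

1 + 13 + 78 + 286 = 378.

378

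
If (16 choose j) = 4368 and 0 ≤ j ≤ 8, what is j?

C(16,j) increases on 0 ≤ j ≤ 8. C(16,4) = 1820 and C(16,5) = 4368, so j = 5.

5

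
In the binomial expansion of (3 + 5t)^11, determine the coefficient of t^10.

322265625

The general term is C(11,j)·(3)^j·(5t)^(11-j); the t^10 term has j = 1.
C(11,1) = 11.
Coefficient = C(11,1) · 3^1 · 5^10 = 11 · 3 · 9765625 = 322265625.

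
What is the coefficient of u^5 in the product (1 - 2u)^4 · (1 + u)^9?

Coefficient of u^5 = Σ_{j} C(4,j)·(-2)^j·C(9,5-j)·1^(5-j) for j from 0 to 4.
= 126 + (-1008) + 2016 + (-1152) + 144 = 126.

126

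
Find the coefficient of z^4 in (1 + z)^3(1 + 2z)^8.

Coefficient of z^4 = Σ_{j} C(3,j)·1^j·C(8,4-j)·2^(4-j) for j from 0 to 3.
= 1120 + 1344 + 336 + 16 = 2816.

2816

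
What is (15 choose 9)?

C(15,9) = C(15,6) by symmetry.
C(15,6) = (15·14·13·12·11·10) / 6! = 3603600 / 720 = 5005.

5005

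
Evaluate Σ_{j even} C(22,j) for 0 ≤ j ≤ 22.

2097152

Half of (1+1)^22 + (1−1)^22 gives the even-index sum: 2^21 = 2097152.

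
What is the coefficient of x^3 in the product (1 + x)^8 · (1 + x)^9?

Coefficient of x^3 = Σ_{j} C(8,j)·C(9,3-j) for j from 0 to 3.
= 84 + 288 + 252 + 56 = 680.

680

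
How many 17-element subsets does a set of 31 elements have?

265182525

C(31,17) = C(31,14) by symmetry.
C(31,14) = (31·30·29·28·27·26·25·24·23·22·21·20·19·18) / 14! = 23118159385601280000 / 87178291200 = 265182525.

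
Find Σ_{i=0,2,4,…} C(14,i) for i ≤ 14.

8192

Half of (1+1)^14 + (1−1)^14 gives the even-index sum: 2^13 = 8192.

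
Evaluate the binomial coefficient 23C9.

817190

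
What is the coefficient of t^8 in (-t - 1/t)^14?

364

General term: C(14,j)·(-t)^j·(-1/t)^(14-j), with t-exponent 1j − 1(14−j) = 2j − 14.
Set 2j − 14 = 8: j = 11.
C(14,11) = 364; (-1)^11 = -1; (-1)^3 = -1.
Coefficient = 364 · (-1) · (-1) = 364.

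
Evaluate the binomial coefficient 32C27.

C(32,27) = C(32,5) by symmetry.
C(32,5) = (32·31·30·29·28) / 5! = 24165120 / 120 = 201376.

201376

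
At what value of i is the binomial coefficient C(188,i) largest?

C(188,i) is maximized at i = 188/2 = 94.

94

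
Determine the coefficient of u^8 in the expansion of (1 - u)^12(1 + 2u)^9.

-225

Coefficient of u^8 = Σ_{j} C(12,j)·(-1)^j·C(9,8-j)·2^(8-j) for j from 0 to 8.
= 2304 + (-55296) + 354816 + (-887040) + 997920 + (-532224) + 133056 + (-14256) + 495 = -225.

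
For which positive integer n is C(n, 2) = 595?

35

n(n−1)/2 = 595 ⇒ n(n−1) = 1190. Since 35·34 = 1190, n = 35.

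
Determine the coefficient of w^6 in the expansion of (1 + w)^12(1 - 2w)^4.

484

Coefficient of w^6 = Σ_{j} C(12,j)·1^j·C(4,6-j)·(-2)^(6-j) for j from 2 to 6.
= 1056 + (-7040) + 11880 + (-6336) + 924 = 484.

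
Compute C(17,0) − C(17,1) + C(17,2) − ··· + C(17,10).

8008

The partial alternating sum Σ_{k=0}^{10} (−1)^k C(17,k) = (−1)^10 C(16,10) = 8008.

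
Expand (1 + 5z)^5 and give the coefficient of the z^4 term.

3125

The general term is C(5,j)·(1)^j·(5z)^(5-j); the z^4 term has j = 1.
C(5,1) = 5.
Coefficient = C(5,1) · 5^4 = 5 · 625 = 3125.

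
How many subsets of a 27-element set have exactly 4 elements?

Choose the 4 positions: C(27,4) = 17550.

17550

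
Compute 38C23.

C(38,23) = C(38,15) by symmetry.
C(38,15) = (38·37·36·35·34·33·32·31·30·29·28·27·26·25·24) / 15! = 20231404874494894080000 / 1307674368000 = 15471286560.

15471286560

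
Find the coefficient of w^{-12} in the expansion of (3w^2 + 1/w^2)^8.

General term: C(8,j)·(3w^2)^j·(1/w^2)^(8-j), with w-exponent 2j − 2(8−j) = 4j − 16.
Set 4j − 16 = -12: j = 1.
C(8,1) = 8; 3^1 = 3; 1^7 = 1.
Coefficient = 8 · 3 · 1 = 24.

24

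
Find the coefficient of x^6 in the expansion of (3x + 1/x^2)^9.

59049

General term: C(9,j)·(3x)^j·(1/x^2)^(9-j), with x-exponent 1j − 2(9−j) = 3j − 18.
Set 3j − 18 = 6: j = 8.
C(9,8) = 9; 3^8 = 6561; 1^1 = 1.
Coefficient = 9 · 6561 · 1 = 59049.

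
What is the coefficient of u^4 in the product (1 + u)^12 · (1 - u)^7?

Coefficient of u^4 = Σ_{j} C(12,j)·1^j·C(7,4-j)·(-1)^(4-j) for j from 0 to 4.
= 35 + (-420) + 1386 + (-1540) + 495 = -44.

-44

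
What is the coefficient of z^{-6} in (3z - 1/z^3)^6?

General term: C(6,j)·(3z)^j·(-1/z^3)^(6-j), with z-exponent 1j − 3(6−j) = 4j − 18.
Set 4j − 18 = -6: j = 3.
C(6,3) = 20; 3^3 = 27; (-1)^3 = -1.
Coefficient = 20 · 27 · (-1) = -540.

-540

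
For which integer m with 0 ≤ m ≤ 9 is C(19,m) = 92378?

C(19,m) increases on 0 ≤ m ≤ 9. C(19,8) = 75582 and C(19,9) = 92378, so m = 9.

9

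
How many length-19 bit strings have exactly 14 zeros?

Choose the 14 positions: C(19,14) = 11628.

11628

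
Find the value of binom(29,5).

118755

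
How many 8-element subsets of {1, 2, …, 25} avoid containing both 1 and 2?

980628

All 8-subsets: C(25,8) = 1081575. Those containing both fixed elements: C(23,6) = 100947.
1081575 − 100947 = 980628.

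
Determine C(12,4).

495

C(12,4) = (12·11·10·9) / 4! = 11880 / 24 = 495.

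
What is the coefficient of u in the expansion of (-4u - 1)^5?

The general term is C(5,j)·(-4u)^j·(-1)^(5-j); the u^1 term has j = 1.
C(5,1) = 5.
Coefficient = C(5,1) · (-4)^1 = 5 · (-4) = -20.

-20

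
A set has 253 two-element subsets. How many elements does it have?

23

n(n−1)/2 = 253 ⇒ n(n−1) = 506. Since 23·22 = 506, n = 23.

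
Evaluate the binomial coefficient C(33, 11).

193536720

C(33,11) = (33·32·31·30·29·28·27·26·25·24·23) / 11! = 7725366544896000 / 39916800 = 193536720.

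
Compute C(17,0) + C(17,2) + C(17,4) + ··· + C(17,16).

Half of (1+1)^17 + (1−1)^17 gives the even-index sum: 2^16 = 65536.

65536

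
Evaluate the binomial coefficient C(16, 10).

8008

C(16,10) = C(16,6) by symmetry.
C(16,6) = (16·15·14·13·12·11) / 6! = 5765760 / 720 = 8008.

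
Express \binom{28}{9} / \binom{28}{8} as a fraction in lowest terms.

C(n,k+1)/C(n,k) = (n−k)/(k+1) = (28−8)/(8+1) = 20/9.

20/9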